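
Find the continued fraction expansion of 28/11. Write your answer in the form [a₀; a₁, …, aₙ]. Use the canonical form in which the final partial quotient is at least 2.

[2; 1, 1, 5]

Run the Euclidean algorithm, recording each quotient:
28 ÷ 11 → quotient 2, remainder 6
11 ÷ 6 → quotient 1, remainder 5
6 ÷ 5 → quotient 1, remainder 1
5 ÷ 1 → quotient 5, remainder 0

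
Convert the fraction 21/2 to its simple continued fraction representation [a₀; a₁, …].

Repeatedly divide and take the remainder:
21 ÷ 2 → quotient 10, remainder 1
2 ÷ 1 → quotient 2, remainder 0

[10; 2]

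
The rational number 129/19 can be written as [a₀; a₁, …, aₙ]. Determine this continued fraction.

129 = 6·19 + 15, so a_0 = 6
19 = 1·15 + 4, so a_1 = 1
15 = 3·4 + 3, so a_2 = 3
4 = 1·3 + 1, so a_3 = 1
3 = 3·1 + 0, so a_4 = 3

[6; 1, 3, 1, 3]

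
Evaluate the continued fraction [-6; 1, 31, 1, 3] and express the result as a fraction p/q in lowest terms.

Start with 3.
1 + 1/(3/1) = 1 + 1/3 = 4/3
31 + 1/(4/3) = 31 + 3/4 = 127/4
1 + 1/(127/4) = 1 + 4/127 = 131/127
-6 + 1/(131/127) = -6 + 127/131 = -659/131

-659/131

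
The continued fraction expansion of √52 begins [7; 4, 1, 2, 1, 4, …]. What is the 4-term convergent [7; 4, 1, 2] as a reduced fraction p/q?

Work from the innermost term outward:
Start with 2.
1 + 1/(2/1) = 1 + 1/2 = 3/2
4 + 1/(3/2) = 4 + 2/3 = 14/3
7 + 1/(14/3) = 7 + 3/14 = 101/14

101/14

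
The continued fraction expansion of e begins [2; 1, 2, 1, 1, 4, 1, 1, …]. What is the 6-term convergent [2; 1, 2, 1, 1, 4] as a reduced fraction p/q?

87/32

Start with 4.
1 + 1/(4/1) = 1 + 1/4 = 5/4
1 + 1/(5/4) = 1 + 4/5 = 9/5
2 + 1/(9/5) = 2 + 5/9 = 23/9
1 + 1/(23/9) = 1 + 9/23 = 32/23
2 + 1/(32/23) = 2 + 23/32 = 87/32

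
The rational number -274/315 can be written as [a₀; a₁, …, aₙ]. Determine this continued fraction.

[-1; 7, 1, 2, 6, 2]

-274 ÷ 315 → quotient -1, remainder 41
315 ÷ 41 → quotient 7, remainder 28
41 ÷ 28 → quotient 1, remainder 13
28 ÷ 13 → quotient 2, remainder 2
13 ÷ 2 → quotient 6, remainder 1
2 ÷ 1 → quotient 2, remainder 0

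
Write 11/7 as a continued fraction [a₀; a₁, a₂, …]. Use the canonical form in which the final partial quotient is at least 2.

[1; 1, 1, 3]

Run the Euclidean algorithm, recording each quotient:
⌊11/7⌋ = 1, remainder 4
⌊7/4⌋ = 1, remainder 3
⌊4/3⌋ = 1, remainder 1
⌊3/1⌋ = 3, remainder 0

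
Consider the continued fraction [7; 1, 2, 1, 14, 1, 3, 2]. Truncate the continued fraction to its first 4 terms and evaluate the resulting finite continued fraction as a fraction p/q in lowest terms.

a_0 = 7: 7/1
a_1 = 1: 8/1
a_2 = 2: 23/3
a_3 = 1: 31/4

31/4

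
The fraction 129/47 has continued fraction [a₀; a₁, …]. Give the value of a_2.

2

129 ÷ 47 → quotient 2, remainder 35
47 ÷ 35 → quotient 1, remainder 12
35 ÷ 12 → quotient 2, remainder 11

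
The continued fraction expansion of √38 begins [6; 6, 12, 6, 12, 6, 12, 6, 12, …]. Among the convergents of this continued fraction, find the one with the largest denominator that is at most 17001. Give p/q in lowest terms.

33294/5401

a_0 = 6: 6/1  (≤ bound)
a_1 = 6: 37/6  (≤ bound)
a_2 = 12: 450/73  (≤ bound)
a_3 = 6: 2737/444  (≤ bound)
a_4 = 12: 33294/5401  (≤ bound)
a_5 = 6: 202501/32850  (> 17001, stop)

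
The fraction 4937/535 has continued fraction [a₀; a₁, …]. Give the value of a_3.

Apply division with remainder until the remainder is 0:
4937 ÷ 535 → quotient 9, remainder 122
535 ÷ 122 → quotient 4, remainder 47
122 ÷ 47 → quotient 2, remainder 28
47 ÷ 28 → quotient 1, remainder 19

1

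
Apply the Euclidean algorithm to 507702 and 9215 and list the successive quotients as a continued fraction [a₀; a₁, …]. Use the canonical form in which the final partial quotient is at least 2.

507702 ÷ 9215 → quotient 55, remainder 877
9215 ÷ 877 → quotient 10, remainder 445
877 ÷ 445 → quotient 1, remainder 432
445 ÷ 432 → quotient 1, remainder 13
432 ÷ 13 → quotient 33, remainder 3
13 ÷ 3 → quotient 4, remainder 1
3 ÷ 1 → quotient 3, remainder 0

[55; 10, 1, 1, 33, 4, 3]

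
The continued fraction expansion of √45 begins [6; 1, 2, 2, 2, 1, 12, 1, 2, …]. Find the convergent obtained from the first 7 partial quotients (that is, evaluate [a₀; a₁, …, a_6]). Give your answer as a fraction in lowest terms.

a_0 = 6: 6/1
a_1 = 1: 7/1
a_2 = 2: 20/3
a_3 = 2: 47/7
a_4 = 2: 114/17
a_5 = 1: 161/24
a_6 = 12: 2046/305

2046/305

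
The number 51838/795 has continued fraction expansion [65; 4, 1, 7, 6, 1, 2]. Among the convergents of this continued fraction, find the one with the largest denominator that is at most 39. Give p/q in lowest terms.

2543/39

List convergents until the denominator exceeds the bound:
a_0 = 65: 65/1  (≤ bound)
a_1 = 4: 261/4  (≤ bound)
a_2 = 1: 326/5  (≤ bound)
a_3 = 7: 2543/39  (≤ bound)
a_4 = 6: 15584/239  (> 39, stop)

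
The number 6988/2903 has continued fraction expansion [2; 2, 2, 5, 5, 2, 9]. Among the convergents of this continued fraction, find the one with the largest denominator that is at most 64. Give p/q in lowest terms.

a_0 = 2: 2/1  (≤ bound)
a_1 = 2: 5/2  (≤ bound)
a_2 = 2: 12/5  (≤ bound)
a_3 = 5: 65/27  (≤ bound)
a_4 = 5: 337/140  (> 64, stop)

65/27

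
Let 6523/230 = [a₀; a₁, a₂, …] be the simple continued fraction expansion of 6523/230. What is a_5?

1

6523 = 28·230 + 83, so a_0 = 28
230 = 2·83 + 64, so a_1 = 2
83 = 1·64 + 19, so a_2 = 1
64 = 3·19 + 7, so a_3 = 3
19 = 2·7 + 5, so a_4 = 2
7 = 1·5 + 2, so a_5 = 1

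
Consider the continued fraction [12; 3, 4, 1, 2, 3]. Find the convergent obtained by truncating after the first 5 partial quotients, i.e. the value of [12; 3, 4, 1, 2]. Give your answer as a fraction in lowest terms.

554/45

Starting at the tail and folding back:
Start with 2.
1 + 1/(2/1) = 1 + 1/2 = 3/2
4 + 1/(3/2) = 4 + 2/3 = 14/3
3 + 1/(14/3) = 3 + 3/14 = 45/14
12 + 1/(45/14) = 12 + 14/45 = 554/45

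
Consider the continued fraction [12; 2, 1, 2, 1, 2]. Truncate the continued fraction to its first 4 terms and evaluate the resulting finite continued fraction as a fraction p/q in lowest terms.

99/8

Start with 2.
1 + 1/(2/1) = 1 + 1/2 = 3/2
2 + 1/(3/2) = 2 + 2/3 = 8/3
12 + 1/(8/3) = 12 + 3/8 = 99/8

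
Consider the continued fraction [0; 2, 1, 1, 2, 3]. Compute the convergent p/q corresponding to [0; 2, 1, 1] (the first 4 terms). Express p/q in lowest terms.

2/5

Collapse the nested fraction from the inside out:
Start with 1.
1 + 1/(1/1) = 1 + 1/1 = 2/1
2 + 1/(2/1) = 2 + 1/2 = 5/2
0 + 1/(5/2) = 0 + 2/5 = 2/5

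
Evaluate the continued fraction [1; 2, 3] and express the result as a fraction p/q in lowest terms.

10/7

a_0 = 1: 1/1
a_1 = 2: 3/2
a_2 = 3: 10/7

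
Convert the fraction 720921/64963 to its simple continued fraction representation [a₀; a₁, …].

[11; 10, 3, 1, 3, 6, 33, 2]

Run the Euclidean algorithm, recording each quotient:
720921 = 11·64963 + 6328, so a_0 = 11
64963 = 10·6328 + 1683, so a_1 = 10
6328 = 3·1683 + 1279, so a_2 = 3
1683 = 1·1279 + 404, so a_3 = 1
1279 = 3·404 + 67, so a_4 = 3
404 = 6·67 + 2, so a_5 = 6
67 = 33·2 + 1, so a_6 = 33
2 = 2·1 + 0, so a_7 = 2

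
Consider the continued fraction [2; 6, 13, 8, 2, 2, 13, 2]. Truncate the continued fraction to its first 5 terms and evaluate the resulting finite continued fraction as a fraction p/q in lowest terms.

Build up convergents one term at a time:
a_0 = 2: 2/1
a_1 = 6: 13/6
a_2 = 13: 171/79
a_3 = 8: 1381/638
a_4 = 2: 2933/1355

2933/1355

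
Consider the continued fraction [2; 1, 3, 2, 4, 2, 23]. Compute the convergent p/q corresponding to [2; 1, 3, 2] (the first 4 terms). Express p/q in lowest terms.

Start with 2.
3 + 1/(2/1) = 3 + 1/2 = 7/2
1 + 1/(7/2) = 1 + 2/7 = 9/7
2 + 1/(9/7) = 2 + 7/9 = 25/9

25/9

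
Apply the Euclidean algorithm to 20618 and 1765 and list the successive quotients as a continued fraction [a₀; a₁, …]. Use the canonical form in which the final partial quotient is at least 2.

20618 = 11·1765 + 1203, so a_0 = 11
1765 = 1·1203 + 562, so a_1 = 1
1203 = 2·562 + 79, so a_2 = 2
562 = 7·79 + 9, so a_3 = 7
79 = 8·9 + 7, so a_4 = 8
9 = 1·7 + 2, so a_5 = 1
7 = 3·2 + 1, so a_6 = 3
2 = 2·1 + 0, so a_7 = 2

[11; 1, 2, 7, 8, 1, 3, 2]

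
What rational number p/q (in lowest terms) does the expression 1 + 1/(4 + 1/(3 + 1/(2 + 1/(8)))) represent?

312/253

Starting at the tail and folding back:
Start with 8.
2 + 1/(8/1) = 2 + 1/8 = 17/8
3 + 1/(17/8) = 3 + 8/17 = 59/17
4 + 1/(59/17) = 4 + 17/59 = 253/59
1 + 1/(253/59) = 1 + 59/253 = 312/253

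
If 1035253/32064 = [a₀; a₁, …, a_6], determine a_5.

30

Apply division with remainder until the remainder is 0:
⌊1035253/32064⌋ = 32, remainder 9205
⌊32064/9205⌋ = 3, remainder 4449
⌊9205/4449⌋ = 2, remainder 307
⌊4449/307⌋ = 14, remainder 151
⌊307/151⌋ = 2, remainder 5
⌊151/5⌋ = 30, remainder 1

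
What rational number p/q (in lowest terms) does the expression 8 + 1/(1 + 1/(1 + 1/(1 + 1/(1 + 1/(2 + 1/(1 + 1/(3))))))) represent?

Start with 3.
1 + 1/(3/1) = 1 + 1/3 = 4/3
2 + 1/(4/3) = 2 + 3/4 = 11/4
1 + 1/(11/4) = 1 + 4/11 = 15/11
1 + 1/(15/11) = 1 + 11/15 = 26/15
1 + 1/(26/15) = 1 + 15/26 = 41/26
1 + 1/(41/26) = 1 + 26/41 = 67/41
8 + 1/(67/41) = 8 + 41/67 = 577/67

577/67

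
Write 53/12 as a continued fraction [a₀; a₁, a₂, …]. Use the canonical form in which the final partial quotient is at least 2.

Apply division with remainder until the remainder is 0:
⌊53/12⌋ = 4, remainder 5
⌊12/5⌋ = 2, remainder 2
⌊5/2⌋ = 2, remainder 1
⌊2/1⌋ = 2, remainder 0

[4; 2, 2, 2]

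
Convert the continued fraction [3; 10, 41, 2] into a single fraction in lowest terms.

Use the convergent recurrence hₖ = aₖ·hₖ₋₁ + hₖ₋₂ (and likewise for the denominators kₖ):
a_0 = 3: 3/1
a_1 = 10: 31/10
a_2 = 41: 1274/411
a_3 = 2: 2579/832

2579/832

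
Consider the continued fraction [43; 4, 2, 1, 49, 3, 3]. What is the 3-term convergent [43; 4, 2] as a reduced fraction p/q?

Starting at the tail and folding back:
Start with 2.
4 + 1/(2/1) = 4 + 1/2 = 9/2
43 + 1/(9/2) = 43 + 2/9 = 389/9

389/9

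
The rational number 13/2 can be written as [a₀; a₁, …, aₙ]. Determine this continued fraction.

[6; 2]

Run the Euclidean algorithm, recording each quotient:
⌊13/2⌋ = 6, remainder 1
⌊2/1⌋ = 2, remainder 0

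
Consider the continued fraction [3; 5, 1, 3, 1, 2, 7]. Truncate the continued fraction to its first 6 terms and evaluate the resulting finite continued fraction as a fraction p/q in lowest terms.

a_0 = 3: 3/1
a_1 = 5: 16/5
a_2 = 1: 19/6
a_3 = 3: 73/23
a_4 = 1: 92/29
a_5 = 2: 257/81

257/81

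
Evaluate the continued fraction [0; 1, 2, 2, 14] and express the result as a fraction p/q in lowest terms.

Start with 14.
2 + 1/(14/1) = 2 + 1/14 = 29/14
2 + 1/(29/14) = 2 + 14/29 = 72/29
1 + 1/(72/29) = 1 + 29/72 = 101/72
0 + 1/(101/72) = 0 + 72/101 = 72/101

72/101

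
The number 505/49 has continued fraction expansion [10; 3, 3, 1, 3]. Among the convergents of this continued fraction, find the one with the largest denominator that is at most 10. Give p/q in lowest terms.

103/10

List convergents until the denominator exceeds the bound:
a_0 = 10: 10/1  (≤ bound)
a_1 = 3: 31/3  (≤ bound)
a_2 = 3: 103/10  (≤ bound)
a_3 = 1: 134/13  (> 10, stop)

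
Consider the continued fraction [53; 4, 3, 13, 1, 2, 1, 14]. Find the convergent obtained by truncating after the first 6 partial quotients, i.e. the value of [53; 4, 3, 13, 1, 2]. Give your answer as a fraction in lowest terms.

Build up convergents one term at a time:
a_0 = 53: 53/1
a_1 = 4: 213/4
a_2 = 3: 692/13
a_3 = 13: 9209/173
a_4 = 1: 9901/186
a_5 = 2: 29011/545

29011/545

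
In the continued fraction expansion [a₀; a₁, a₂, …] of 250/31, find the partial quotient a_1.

Run the Euclidean algorithm, recording each quotient:
250 = 8·31 + 2, so a_0 = 8
31 = 15·2 + 1, so a_1 = 15

15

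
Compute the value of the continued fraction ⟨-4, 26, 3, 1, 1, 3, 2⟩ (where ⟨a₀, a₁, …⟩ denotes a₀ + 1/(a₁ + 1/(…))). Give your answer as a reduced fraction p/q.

Compute successive convergents:
a_0 = -4: -4/1
a_1 = 26: -103/26
a_2 = 3: -313/79
a_3 = 1: -416/105
a_4 = 1: -729/184
a_5 = 3: -2603/657
a_6 = 2: -5935/1498

-5935/1498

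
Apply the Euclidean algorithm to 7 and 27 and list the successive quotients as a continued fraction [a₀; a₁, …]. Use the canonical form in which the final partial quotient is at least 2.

7 = 0·27 + 7, so a_0 = 0
27 = 3·7 + 6, so a_1 = 3
7 = 1·6 + 1, so a_2 = 1
6 = 6·1 + 0, so a_3 = 6

[0; 3, 1, 6]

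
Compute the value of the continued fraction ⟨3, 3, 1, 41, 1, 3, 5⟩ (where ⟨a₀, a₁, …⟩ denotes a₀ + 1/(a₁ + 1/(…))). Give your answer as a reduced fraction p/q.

Compute successive convergents:
a_0 = 3: 3/1
a_1 = 3: 10/3
a_2 = 1: 13/4
a_3 = 41: 543/167
a_4 = 1: 556/171
a_5 = 3: 2211/680
a_6 = 5: 11611/3571

11611/3571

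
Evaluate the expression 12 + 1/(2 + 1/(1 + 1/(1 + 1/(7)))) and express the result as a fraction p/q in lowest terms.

Starting at the tail and folding back:
Start with 7.
1 + 1/(7/1) = 1 + 1/7 = 8/7
1 + 1/(8/7) = 1 + 7/8 = 15/8
2 + 1/(15/8) = 2 + 8/15 = 38/15
12 + 1/(38/15) = 12 + 15/38 = 471/38

471/38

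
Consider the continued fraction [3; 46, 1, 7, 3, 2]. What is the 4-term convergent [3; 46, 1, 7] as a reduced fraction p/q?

1133/375

Start with 7.
1 + 1/(7/1) = 1 + 1/7 = 8/7
46 + 1/(8/7) = 46 + 7/8 = 375/8
3 + 1/(375/8) = 3 + 8/375 = 1133/375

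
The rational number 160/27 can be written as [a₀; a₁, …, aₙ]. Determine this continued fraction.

[5; 1, 12, 2]

160 = 5·27 + 25, so a_0 = 5
27 = 1·25 + 2, so a_1 = 1
25 = 12·2 + 1, so a_2 = 12
2 = 2·1 + 0, so a_3 = 2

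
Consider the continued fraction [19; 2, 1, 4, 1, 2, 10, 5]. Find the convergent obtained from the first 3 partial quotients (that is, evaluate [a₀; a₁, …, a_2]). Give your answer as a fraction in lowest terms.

58/3

Start with 1.
2 + 1/(1/1) = 2 + 1/1 = 3/1
19 + 1/(3/1) = 19 + 1/3 = 58/3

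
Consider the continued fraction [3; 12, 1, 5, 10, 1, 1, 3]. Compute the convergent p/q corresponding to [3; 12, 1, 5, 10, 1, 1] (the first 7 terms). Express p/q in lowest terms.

5057/1643

a_0 = 3: 3/1
a_1 = 12: 37/12
a_2 = 1: 40/13
a_3 = 5: 237/77
a_4 = 10: 2410/783
a_5 = 1: 2647/860
a_6 = 1: 5057/1643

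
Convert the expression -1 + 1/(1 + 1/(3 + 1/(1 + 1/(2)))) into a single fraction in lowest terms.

Collapse the nested fraction from the inside out:
Start with 2.
1 + 1/(2/1) = 1 + 1/2 = 3/2
3 + 1/(3/2) = 3 + 2/3 = 11/3
1 + 1/(11/3) = 1 + 3/11 = 14/11
-1 + 1/(14/11) = -1 + 11/14 = -3/14

-3/14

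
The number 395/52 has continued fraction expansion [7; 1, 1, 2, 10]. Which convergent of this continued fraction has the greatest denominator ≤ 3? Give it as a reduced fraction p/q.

15/2

a_0 = 7: 7/1  (≤ bound)
a_1 = 1: 8/1  (≤ bound)
a_2 = 1: 15/2  (≤ bound)
a_3 = 2: 38/5  (> 3, stop)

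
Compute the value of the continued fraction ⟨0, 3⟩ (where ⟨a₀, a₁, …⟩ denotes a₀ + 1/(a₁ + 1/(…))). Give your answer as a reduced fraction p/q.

1/3

a_0 = 0: 0/1
a_1 = 3: 1/3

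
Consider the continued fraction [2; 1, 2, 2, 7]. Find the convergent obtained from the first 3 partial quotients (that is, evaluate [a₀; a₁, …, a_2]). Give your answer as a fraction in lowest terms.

8/3

Start with 2.
1 + 1/(2/1) = 1 + 1/2 = 3/2
2 + 1/(3/2) = 2 + 2/3 = 8/3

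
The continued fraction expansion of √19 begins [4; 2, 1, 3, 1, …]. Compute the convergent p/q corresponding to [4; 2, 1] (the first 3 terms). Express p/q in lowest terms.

a_0 = 4: 4/1
a_1 = 2: 9/2
a_2 = 1: 13/3

13/3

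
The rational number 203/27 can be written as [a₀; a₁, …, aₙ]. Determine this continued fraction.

[7; 1, 1, 13]

Repeatedly divide and take the remainder:
⌊203/27⌋ = 7, remainder 14
⌊27/14⌋ = 1, remainder 13
⌊14/13⌋ = 1, remainder 1
⌊13/1⌋ = 13, remainder 0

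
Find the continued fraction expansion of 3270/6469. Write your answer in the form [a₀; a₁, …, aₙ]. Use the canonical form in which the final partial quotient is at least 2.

Apply division with remainder until the remainder is 0:
3270 = 0·6469 + 3270, so a_0 = 0
6469 = 1·3270 + 3199, so a_1 = 1
3270 = 1·3199 + 71, so a_2 = 1
3199 = 45·71 + 4, so a_3 = 45
71 = 17·4 + 3, so a_4 = 17
4 = 1·3 + 1, so a_5 = 1
3 = 3·1 + 0, so a_6 = 3

[0; 1, 1, 45, 17, 1, 3]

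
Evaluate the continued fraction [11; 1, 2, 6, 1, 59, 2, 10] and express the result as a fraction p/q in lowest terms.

Starting at the tail and folding back:
Start with 10.
2 + 1/(10/1) = 2 + 1/10 = 21/10
59 + 1/(21/10) = 59 + 10/21 = 1249/21
1 + 1/(1249/21) = 1 + 21/1249 = 1270/1249
6 + 1/(1270/1249) = 6 + 1249/1270 = 8869/1270
2 + 1/(8869/1270) = 2 + 1270/8869 = 19008/8869
1 + 1/(19008/8869) = 1 + 8869/19008 = 27877/19008
11 + 1/(27877/19008) = 11 + 19008/27877 = 325655/27877

325655/27877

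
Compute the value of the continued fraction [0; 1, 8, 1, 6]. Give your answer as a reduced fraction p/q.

a_0 = 0: 0/1
a_1 = 1: 1/1
a_2 = 8: 8/9
a_3 = 1: 9/10
a_4 = 6: 62/69

62/69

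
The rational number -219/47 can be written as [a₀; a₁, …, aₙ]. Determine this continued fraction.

-219 ÷ 47 → quotient -5, remainder 16
47 ÷ 16 → quotient 2, remainder 15
16 ÷ 15 → quotient 1, remainder 1
15 ÷ 1 → quotient 15, remainder 0

[-5; 2, 1, 15]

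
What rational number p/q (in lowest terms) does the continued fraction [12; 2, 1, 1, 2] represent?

a_0 = 12: 12/1
a_1 = 2: 25/2
a_2 = 1: 37/3
a_3 = 1: 62/5
a_4 = 2: 161/13

161/13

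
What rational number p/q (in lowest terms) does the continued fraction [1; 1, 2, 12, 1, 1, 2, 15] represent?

Compute successive convergents:
a_0 = 1: 1/1
a_1 = 1: 2/1
a_2 = 2: 5/3
a_3 = 12: 62/37
a_4 = 1: 67/40
a_5 = 1: 129/77
a_6 = 2: 325/194
a_7 = 15: 5004/2987

5004/2987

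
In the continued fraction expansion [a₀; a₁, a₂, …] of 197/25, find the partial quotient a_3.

3

⌊197/25⌋ = 7, remainder 22
⌊25/22⌋ = 1, remainder 3
⌊22/3⌋ = 7, remainder 1
⌊3/1⌋ = 3, remainder 0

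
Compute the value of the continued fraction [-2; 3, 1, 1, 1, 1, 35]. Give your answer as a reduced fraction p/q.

Work from the innermost term outward:
Start with 35.
1 + 1/(35/1) = 1 + 1/35 = 36/35
1 + 1/(36/35) = 1 + 35/36 = 71/36
1 + 1/(71/36) = 1 + 36/71 = 107/71
1 + 1/(107/71) = 1 + 71/107 = 178/107
3 + 1/(178/107) = 3 + 107/178 = 641/178
-2 + 1/(641/178) = -2 + 178/641 = -1104/641

-1104/641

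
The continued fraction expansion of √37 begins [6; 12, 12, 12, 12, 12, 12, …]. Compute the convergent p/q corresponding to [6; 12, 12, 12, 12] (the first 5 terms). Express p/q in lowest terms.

128766/21169

a_0 = 6: 6/1
a_1 = 12: 73/12
a_2 = 12: 882/145
a_3 = 12: 10657/1752
a_4 = 12: 128766/21169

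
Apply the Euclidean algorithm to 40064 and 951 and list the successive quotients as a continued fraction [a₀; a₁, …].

⌊40064/951⌋ = 42, remainder 122
⌊951/122⌋ = 7, remainder 97
⌊122/97⌋ = 1, remainder 25
⌊97/25⌋ = 3, remainder 22
⌊25/22⌋ = 1, remainder 3
⌊22/3⌋ = 7, remainder 1
⌊3/1⌋ = 3, remainder 0

[42; 7, 1, 3, 1, 7, 3]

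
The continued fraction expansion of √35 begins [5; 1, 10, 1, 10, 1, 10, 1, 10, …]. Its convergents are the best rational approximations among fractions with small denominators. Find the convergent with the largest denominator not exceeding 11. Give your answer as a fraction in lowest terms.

a_0 = 5: 5/1  (≤ bound)
a_1 = 1: 6/1  (≤ bound)
a_2 = 10: 65/11  (≤ bound)
a_3 = 1: 71/12  (> 11, stop)

65/11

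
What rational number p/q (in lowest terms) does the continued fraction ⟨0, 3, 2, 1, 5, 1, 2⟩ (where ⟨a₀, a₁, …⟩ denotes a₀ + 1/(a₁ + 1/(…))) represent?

Start with 2.
1 + 1/(2/1) = 1 + 1/2 = 3/2
5 + 1/(3/2) = 5 + 2/3 = 17/3
1 + 1/(17/3) = 1 + 3/17 = 20/17
2 + 1/(20/17) = 2 + 17/20 = 57/20
3 + 1/(57/20) = 3 + 20/57 = 191/57
0 + 1/(191/57) = 0 + 57/191 = 57/191

57/191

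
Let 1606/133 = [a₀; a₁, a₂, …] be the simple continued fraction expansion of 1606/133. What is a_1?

13

1606 = 12·133 + 10, so a_0 = 12
133 = 13·10 + 3, so a_1 = 13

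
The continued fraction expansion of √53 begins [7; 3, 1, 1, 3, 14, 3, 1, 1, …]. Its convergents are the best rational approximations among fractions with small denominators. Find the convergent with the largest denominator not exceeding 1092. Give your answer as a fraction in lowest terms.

2599/357

List convergents until the denominator exceeds the bound:
a_0 = 7: 7/1  (≤ bound)
a_1 = 3: 22/3  (≤ bound)
a_2 = 1: 29/4  (≤ bound)
a_3 = 1: 51/7  (≤ bound)
a_4 = 3: 182/25  (≤ bound)
a_5 = 14: 2599/357  (≤ bound)
a_6 = 3: 7979/1096  (> 1092, stop)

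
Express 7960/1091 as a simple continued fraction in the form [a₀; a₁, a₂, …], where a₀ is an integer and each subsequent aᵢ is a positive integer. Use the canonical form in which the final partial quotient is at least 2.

[7; 3, 2, 1, 1, 1, 5, 7]

7960 = 7·1091 + 323, so a_0 = 7
1091 = 3·323 + 122, so a_1 = 3
323 = 2·122 + 79, so a_2 = 2
122 = 1·79 + 43, so a_3 = 1
79 = 1·43 + 36, so a_4 = 1
43 = 1·36 + 7, so a_5 = 1
36 = 5·7 + 1, so a_6 = 5
7 = 7·1 + 0, so a_7 = 7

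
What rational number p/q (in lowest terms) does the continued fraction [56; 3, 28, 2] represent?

a_0 = 56: 56/1
a_1 = 3: 169/3
a_2 = 28: 4788/85
a_3 = 2: 9745/173

9745/173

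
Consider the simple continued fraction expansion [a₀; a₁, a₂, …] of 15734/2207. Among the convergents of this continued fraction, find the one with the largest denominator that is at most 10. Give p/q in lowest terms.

57/8

a_0 = 7: 7/1  (≤ bound)
a_1 = 7: 50/7  (≤ bound)
a_2 = 1: 57/8  (≤ bound)
a_3 = 2: 164/23  (> 10, stop)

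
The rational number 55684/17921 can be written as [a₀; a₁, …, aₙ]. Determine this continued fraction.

[3; 9, 3, 25, 3, 1, 1, 3]

Run the Euclidean algorithm, recording each quotient:
55684 = 3·17921 + 1921, so a_0 = 3
17921 = 9·1921 + 632, so a_1 = 9
1921 = 3·632 + 25, so a_2 = 3
632 = 25·25 + 7, so a_3 = 25
25 = 3·7 + 4, so a_4 = 3
7 = 1·4 + 3, so a_5 = 1
4 = 1·3 + 1, so a_6 = 1
3 = 3·1 + 0, so a_7 = 3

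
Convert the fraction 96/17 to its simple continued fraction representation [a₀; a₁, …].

[5; 1, 1, 1, 5]

96 ÷ 17 → quotient 5, remainder 11
17 ÷ 11 → quotient 1, remainder 6
11 ÷ 6 → quotient 1, remainder 5
6 ÷ 5 → quotient 1, remainder 1
5 ÷ 1 → quotient 5, remainder 0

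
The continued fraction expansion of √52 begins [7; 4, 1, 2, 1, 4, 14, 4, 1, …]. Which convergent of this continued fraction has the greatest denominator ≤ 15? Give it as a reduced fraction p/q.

101/14

a_0 = 7: 7/1  (≤ bound)
a_1 = 4: 29/4  (≤ bound)
a_2 = 1: 36/5  (≤ bound)
a_3 = 2: 101/14  (≤ bound)
a_4 = 1: 137/19  (> 15, stop)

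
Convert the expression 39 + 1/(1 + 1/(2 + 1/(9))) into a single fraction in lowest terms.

1111/28

a_0 = 39: 39/1
a_1 = 1: 40/1
a_2 = 2: 119/3
a_3 = 9: 1111/28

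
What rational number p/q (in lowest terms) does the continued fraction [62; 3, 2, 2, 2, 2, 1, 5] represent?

Work from the innermost term outward:
Start with 5.
1 + 1/(5/1) = 1 + 1/5 = 6/5
2 + 1/(6/5) = 2 + 5/6 = 17/6
2 + 1/(17/6) = 2 + 6/17 = 40/17
2 + 1/(40/17) = 2 + 17/40 = 97/40
2 + 1/(97/40) = 2 + 40/97 = 234/97
3 + 1/(234/97) = 3 + 97/234 = 799/234
62 + 1/(799/234) = 62 + 234/799 = 49772/799

49772/799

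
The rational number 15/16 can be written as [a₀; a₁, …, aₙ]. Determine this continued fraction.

15 ÷ 16 → quotient 0, remainder 15
16 ÷ 15 → quotient 1, remainder 1
15 ÷ 1 → quotient 15, remainder 0

[0; 1, 15]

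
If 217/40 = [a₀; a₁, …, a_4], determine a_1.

2

217 ÷ 40 → quotient 5, remainder 17
40 ÷ 17 → quotient 2, remainder 6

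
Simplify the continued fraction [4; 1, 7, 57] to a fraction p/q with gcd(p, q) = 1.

Build up convergents one term at a time:
a_0 = 4: 4/1
a_1 = 1: 5/1
a_2 = 7: 39/8
a_3 = 57: 2228/457

2228/457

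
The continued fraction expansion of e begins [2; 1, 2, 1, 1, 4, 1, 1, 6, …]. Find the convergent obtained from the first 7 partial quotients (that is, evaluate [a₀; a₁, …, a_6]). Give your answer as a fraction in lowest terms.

106/39

a_0 = 2: 2/1
a_1 = 1: 3/1
a_2 = 2: 8/3
a_3 = 1: 11/4
a_4 = 1: 19/7
a_5 = 4: 87/32
a_6 = 1: 106/39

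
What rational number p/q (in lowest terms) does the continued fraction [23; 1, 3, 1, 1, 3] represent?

761/32

Collapse the nested fraction from the inside out:
Start with 3.
1 + 1/(3/1) = 1 + 1/3 = 4/3
1 + 1/(4/3) = 1 + 3/4 = 7/4
3 + 1/(7/4) = 3 + 4/7 = 25/7
1 + 1/(25/7) = 1 + 7/25 = 32/25
23 + 1/(32/25) = 23 + 25/32 = 761/32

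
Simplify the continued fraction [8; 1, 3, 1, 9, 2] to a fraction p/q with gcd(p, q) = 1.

Work from the innermost term outward:
Start with 2.
9 + 1/(2/1) = 9 + 1/2 = 19/2
1 + 1/(19/2) = 1 + 2/19 = 21/19
3 + 1/(21/19) = 3 + 19/21 = 82/21
1 + 1/(82/21) = 1 + 21/82 = 103/82
8 + 1/(103/82) = 8 + 82/103 = 906/103

906/103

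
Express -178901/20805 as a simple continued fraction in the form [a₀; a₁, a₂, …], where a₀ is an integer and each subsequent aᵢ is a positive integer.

-178901 ÷ 20805 → quotient -9, remainder 8344
20805 ÷ 8344 → quotient 2, remainder 4117
8344 ÷ 4117 → quotient 2, remainder 110
4117 ÷ 110 → quotient 37, remainder 47
110 ÷ 47 → quotient 2, remainder 16
47 ÷ 16 → quotient 2, remainder 15
16 ÷ 15 → quotient 1, remainder 1
15 ÷ 1 → quotient 15, remainder 0

[-9; 2, 2, 37, 2, 2, 1, 15]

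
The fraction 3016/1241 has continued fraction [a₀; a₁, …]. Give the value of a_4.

⌊3016/1241⌋ = 2, remainder 534
⌊1241/534⌋ = 2, remainder 173
⌊534/173⌋ = 3, remainder 15
⌊173/15⌋ = 11, remainder 8
⌊15/8⌋ = 1, remainder 7

1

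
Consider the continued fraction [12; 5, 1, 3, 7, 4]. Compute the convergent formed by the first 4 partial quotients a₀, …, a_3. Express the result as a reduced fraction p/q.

280/23

Build up convergents one term at a time:
a_0 = 12: 12/1
a_1 = 5: 61/5
a_2 = 1: 73/6
a_3 = 3: 280/23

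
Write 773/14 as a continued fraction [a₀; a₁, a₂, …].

⌊773/14⌋ = 55, remainder 3
⌊14/3⌋ = 4, remainder 2
⌊3/2⌋ = 1, remainder 1
⌊2/1⌋ = 2, remainder 0

[55; 4, 1, 2]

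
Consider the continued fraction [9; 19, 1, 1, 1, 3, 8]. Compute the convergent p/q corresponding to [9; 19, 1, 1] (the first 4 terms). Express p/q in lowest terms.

353/39

Work from the innermost term outward:
Start with 1.
1 + 1/(1/1) = 1 + 1/1 = 2/1
19 + 1/(2/1) = 19 + 1/2 = 39/2
9 + 1/(39/2) = 9 + 2/39 = 353/39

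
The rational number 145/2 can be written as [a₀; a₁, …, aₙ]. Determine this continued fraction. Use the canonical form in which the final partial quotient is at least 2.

Repeatedly divide and take the remainder:
⌊145/2⌋ = 72, remainder 1
⌊2/1⌋ = 2, remainder 0

[72; 2]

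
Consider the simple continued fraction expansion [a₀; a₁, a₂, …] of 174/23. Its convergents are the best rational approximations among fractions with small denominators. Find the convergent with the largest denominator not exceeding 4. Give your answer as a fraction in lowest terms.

a_0 = 7: 7/1  (≤ bound)
a_1 = 1: 8/1  (≤ bound)
a_2 = 1: 15/2  (≤ bound)
a_3 = 3: 53/7  (> 4, stop)

15/2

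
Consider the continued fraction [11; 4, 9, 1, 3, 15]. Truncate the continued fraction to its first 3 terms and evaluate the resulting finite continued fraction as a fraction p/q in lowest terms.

a_0 = 11: 11/1
a_1 = 4: 45/4
a_2 = 9: 416/37

416/37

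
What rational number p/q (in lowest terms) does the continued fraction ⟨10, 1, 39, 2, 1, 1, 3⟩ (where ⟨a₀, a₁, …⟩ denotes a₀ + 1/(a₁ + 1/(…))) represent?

a_0 = 10: 10/1
a_1 = 1: 11/1
a_2 = 39: 439/40
a_3 = 2: 889/81
a_4 = 1: 1328/121
a_5 = 1: 2217/202
a_6 = 3: 7979/727

7979/727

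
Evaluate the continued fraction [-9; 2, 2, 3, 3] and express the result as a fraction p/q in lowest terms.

a_0 = -9: -9/1
a_1 = 2: -17/2
a_2 = 2: -43/5
a_3 = 3: -146/17
a_4 = 3: -481/56

-481/56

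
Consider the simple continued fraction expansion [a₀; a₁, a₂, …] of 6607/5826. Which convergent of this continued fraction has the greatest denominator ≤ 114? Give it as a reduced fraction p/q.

a_0 = 1: 1/1  (≤ bound)
a_1 = 7: 8/7  (≤ bound)
a_2 = 2: 17/15  (≤ bound)
a_3 = 5: 93/82  (≤ bound)
a_4 = 1: 110/97  (≤ bound)
a_5 = 2: 313/276  (> 114, stop)

110/97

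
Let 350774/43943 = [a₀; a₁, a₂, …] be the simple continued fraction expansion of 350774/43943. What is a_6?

⌊350774/43943⌋ = 7, remainder 43173
⌊43943/43173⌋ = 1, remainder 770
⌊43173/770⌋ = 56, remainder 53
⌊770/53⌋ = 14, remainder 28
⌊53/28⌋ = 1, remainder 25
⌊28/25⌋ = 1, remainder 3
⌊25/3⌋ = 8, remainder 1

8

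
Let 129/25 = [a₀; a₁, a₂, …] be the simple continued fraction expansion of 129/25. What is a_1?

6

⌊129/25⌋ = 5, remainder 4
⌊25/4⌋ = 6, remainder 1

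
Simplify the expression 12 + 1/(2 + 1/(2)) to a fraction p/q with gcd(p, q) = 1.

62/5

Use the convergent recurrence hₖ = aₖ·hₖ₋₁ + hₖ₋₂ (and likewise for the denominators kₖ):
a_0 = 12: 12/1
a_1 = 2: 25/2
a_2 = 2: 62/5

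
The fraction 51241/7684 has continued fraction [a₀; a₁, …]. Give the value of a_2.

2

51241 = 6·7684 + 5137, so a_0 = 6
7684 = 1·5137 + 2547, so a_1 = 1
5137 = 2·2547 + 43, so a_2 = 2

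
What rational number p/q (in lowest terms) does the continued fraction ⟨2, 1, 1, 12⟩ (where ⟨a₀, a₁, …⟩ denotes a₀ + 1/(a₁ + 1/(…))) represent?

Work from the innermost term outward:
Start with 12.
1 + 1/(12/1) = 1 + 1/12 = 13/12
1 + 1/(13/12) = 1 + 12/13 = 25/13
2 + 1/(25/13) = 2 + 13/25 = 63/25

63/25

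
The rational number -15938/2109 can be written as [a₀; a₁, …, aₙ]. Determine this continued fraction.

[-8; 2, 3, 1, 7, 30]

Apply division with remainder until the remainder is 0:
-15938 ÷ 2109 → quotient -8, remainder 934
2109 ÷ 934 → quotient 2, remainder 241
934 ÷ 241 → quotient 3, remainder 211
241 ÷ 211 → quotient 1, remainder 30
211 ÷ 30 → quotient 7, remainder 1
30 ÷ 1 → quotient 30, remainder 0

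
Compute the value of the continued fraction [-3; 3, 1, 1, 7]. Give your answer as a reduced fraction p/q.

a_0 = -3: -3/1
a_1 = 3: -8/3
a_2 = 1: -11/4
a_3 = 1: -19/7
a_4 = 7: -144/53

-144/53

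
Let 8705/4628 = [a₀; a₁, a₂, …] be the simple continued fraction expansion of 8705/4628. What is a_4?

1

8705 ÷ 4628 → quotient 1, remainder 4077
4628 ÷ 4077 → quotient 1, remainder 551
4077 ÷ 551 → quotient 7, remainder 220
551 ÷ 220 → quotient 2, remainder 111
220 ÷ 111 → quotient 1, remainder 109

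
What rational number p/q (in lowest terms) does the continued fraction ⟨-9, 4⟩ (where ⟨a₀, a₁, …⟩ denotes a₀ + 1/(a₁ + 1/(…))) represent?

Start with 4.
-9 + 1/(4/1) = -9 + 1/4 = -35/4

-35/4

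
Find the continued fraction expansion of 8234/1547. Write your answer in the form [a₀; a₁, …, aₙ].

[5; 3, 9, 1, 49]

⌊8234/1547⌋ = 5, remainder 499
⌊1547/499⌋ = 3, remainder 50
⌊499/50⌋ = 9, remainder 49
⌊50/49⌋ = 1, remainder 1
⌊49/1⌋ = 49, remainder 0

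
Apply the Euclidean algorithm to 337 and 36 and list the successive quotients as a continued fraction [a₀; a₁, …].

[9; 2, 1, 3, 3]

⌊337/36⌋ = 9, remainder 13
⌊36/13⌋ = 2, remainder 10
⌊13/10⌋ = 1, remainder 3
⌊10/3⌋ = 3, remainder 1
⌊3/1⌋ = 3, remainder 0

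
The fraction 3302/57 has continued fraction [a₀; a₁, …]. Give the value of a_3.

Run the Euclidean algorithm, recording each quotient:
3302 = 57·57 + 53, so a_0 = 57
57 = 1·53 + 4, so a_1 = 1
53 = 13·4 + 1, so a_2 = 13
4 = 4·1 + 0, so a_3 = 4

4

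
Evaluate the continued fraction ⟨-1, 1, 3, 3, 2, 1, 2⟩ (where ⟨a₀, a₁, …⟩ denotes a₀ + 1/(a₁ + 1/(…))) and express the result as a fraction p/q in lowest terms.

Start with 2.
1 + 1/(2/1) = 1 + 1/2 = 3/2
2 + 1/(3/2) = 2 + 2/3 = 8/3
3 + 1/(8/3) = 3 + 3/8 = 27/8
3 + 1/(27/8) = 3 + 8/27 = 89/27
1 + 1/(89/27) = 1 + 27/89 = 116/89
-1 + 1/(116/89) = -1 + 89/116 = -27/116

-27/116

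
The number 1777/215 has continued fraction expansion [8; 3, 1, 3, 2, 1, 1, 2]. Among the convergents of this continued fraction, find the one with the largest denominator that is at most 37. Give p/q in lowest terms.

a_0 = 8: 8/1  (≤ bound)
a_1 = 3: 25/3  (≤ bound)
a_2 = 1: 33/4  (≤ bound)
a_3 = 3: 124/15  (≤ bound)
a_4 = 2: 281/34  (≤ bound)
a_5 = 1: 405/49  (> 37, stop)

281/34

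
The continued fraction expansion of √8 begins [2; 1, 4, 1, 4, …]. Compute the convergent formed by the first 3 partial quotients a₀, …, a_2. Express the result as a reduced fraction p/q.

Starting at the tail and folding back:
Start with 4.
1 + 1/(4/1) = 1 + 1/4 = 5/4
2 + 1/(5/4) = 2 + 4/5 = 14/5

14/5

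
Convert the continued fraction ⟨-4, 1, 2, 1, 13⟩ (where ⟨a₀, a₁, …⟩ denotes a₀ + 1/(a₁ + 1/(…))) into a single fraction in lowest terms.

-179/55

Starting at the tail and folding back:
Start with 13.
1 + 1/(13/1) = 1 + 1/13 = 14/13
2 + 1/(14/13) = 2 + 13/14 = 41/14
1 + 1/(41/14) = 1 + 14/41 = 55/41
-4 + 1/(55/41) = -4 + 41/55 = -179/55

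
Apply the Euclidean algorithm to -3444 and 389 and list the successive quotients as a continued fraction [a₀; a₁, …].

-3444 = -9·389 + 57, so a_0 = -9
389 = 6·57 + 47, so a_1 = 6
57 = 1·47 + 10, so a_2 = 1
47 = 4·10 + 7, so a_3 = 4
10 = 1·7 + 3, so a_4 = 1
7 = 2·3 + 1, so a_5 = 2
3 = 3·1 + 0, so a_6 = 3

[-9; 6, 1, 4, 1, 2, 3]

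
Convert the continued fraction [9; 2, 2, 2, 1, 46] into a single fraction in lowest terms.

7473/794

Start with 46.
1 + 1/(46/1) = 1 + 1/46 = 47/46
2 + 1/(47/46) = 2 + 46/47 = 140/47
2 + 1/(140/47) = 2 + 47/140 = 327/140
2 + 1/(327/140) = 2 + 140/327 = 794/327
9 + 1/(794/327) = 9 + 327/794 = 7473/794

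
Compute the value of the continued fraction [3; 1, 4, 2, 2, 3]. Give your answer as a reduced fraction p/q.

351/92

a_0 = 3: 3/1
a_1 = 1: 4/1
a_2 = 4: 19/5
a_3 = 2: 42/11
a_4 = 2: 103/27
a_5 = 3: 351/92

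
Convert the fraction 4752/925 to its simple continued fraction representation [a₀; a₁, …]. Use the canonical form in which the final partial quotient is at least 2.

Run the Euclidean algorithm, recording each quotient:
⌊4752/925⌋ = 5, remainder 127
⌊925/127⌋ = 7, remainder 36
⌊127/36⌋ = 3, remainder 19
⌊36/19⌋ = 1, remainder 17
⌊19/17⌋ = 1, remainder 2
⌊17/2⌋ = 8, remainder 1
⌊2/1⌋ = 2, remainder 0

[5; 7, 3, 1, 1, 8, 2]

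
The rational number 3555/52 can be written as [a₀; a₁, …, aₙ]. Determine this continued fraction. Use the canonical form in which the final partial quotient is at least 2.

[68; 2, 1, 2, 1, 4]

3555 = 68·52 + 19, so a_0 = 68
52 = 2·19 + 14, so a_1 = 2
19 = 1·14 + 5, so a_2 = 1
14 = 2·5 + 4, so a_3 = 2
5 = 1·4 + 1, so a_4 = 1
4 = 4·1 + 0, so a_5 = 4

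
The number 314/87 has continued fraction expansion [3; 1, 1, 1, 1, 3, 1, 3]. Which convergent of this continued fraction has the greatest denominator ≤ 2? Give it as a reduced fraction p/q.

a_0 = 3: 3/1  (≤ bound)
a_1 = 1: 4/1  (≤ bound)
a_2 = 1: 7/2  (≤ bound)
a_3 = 1: 11/3  (> 2, stop)

7/2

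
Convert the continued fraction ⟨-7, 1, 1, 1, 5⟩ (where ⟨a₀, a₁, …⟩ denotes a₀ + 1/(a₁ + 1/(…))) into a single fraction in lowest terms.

Compute successive convergents:
a_0 = -7: -7/1
a_1 = 1: -6/1
a_2 = 1: -13/2
a_3 = 1: -19/3
a_4 = 5: -108/17

-108/17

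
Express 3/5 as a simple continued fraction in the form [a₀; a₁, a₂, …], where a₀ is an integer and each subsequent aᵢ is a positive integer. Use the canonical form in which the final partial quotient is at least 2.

[0; 1, 1, 2]

3 = 0·5 + 3, so a_0 = 0
5 = 1·3 + 2, so a_1 = 1
3 = 1·2 + 1, so a_2 = 1
2 = 2·1 + 0, so a_3 = 2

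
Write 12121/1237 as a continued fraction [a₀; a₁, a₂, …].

Apply division with remainder until the remainder is 0:
12121 = 9·1237 + 988, so a_0 = 9
1237 = 1·988 + 249, so a_1 = 1
988 = 3·249 + 241, so a_2 = 3
249 = 1·241 + 8, so a_3 = 1
241 = 30·8 + 1, so a_4 = 30
8 = 8·1 + 0, so a_5 = 8

[9; 1, 3, 1, 30, 8]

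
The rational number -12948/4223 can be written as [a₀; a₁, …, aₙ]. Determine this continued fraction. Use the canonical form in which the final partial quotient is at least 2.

[-4; 1, 14, 7, 2, 1, 12]

Run the Euclidean algorithm, recording each quotient:
⌊-12948/4223⌋ = -4, remainder 3944
⌊4223/3944⌋ = 1, remainder 279
⌊3944/279⌋ = 14, remainder 38
⌊279/38⌋ = 7, remainder 13
⌊38/13⌋ = 2, remainder 12
⌊13/12⌋ = 1, remainder 1
⌊12/1⌋ = 12, remainder 0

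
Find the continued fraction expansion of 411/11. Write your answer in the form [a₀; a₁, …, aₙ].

[37; 2, 1, 3]

Run the Euclidean algorithm, recording each quotient:
411 = 37·11 + 4, so a_0 = 37
11 = 2·4 + 3, so a_1 = 2
4 = 1·3 + 1, so a_2 = 1
3 = 3·1 + 0, so a_3 = 3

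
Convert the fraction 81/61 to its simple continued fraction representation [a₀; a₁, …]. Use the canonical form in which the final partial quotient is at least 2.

[1; 3, 20]

⌊81/61⌋ = 1, remainder 20
⌊61/20⌋ = 3, remainder 1
⌊20/1⌋ = 20, remainder 0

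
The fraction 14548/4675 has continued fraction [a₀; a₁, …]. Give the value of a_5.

1

⌊14548/4675⌋ = 3, remainder 523
⌊4675/523⌋ = 8, remainder 491
⌊523/491⌋ = 1, remainder 32
⌊491/32⌋ = 15, remainder 11
⌊32/11⌋ = 2, remainder 10
⌊11/10⌋ = 1, remainder 1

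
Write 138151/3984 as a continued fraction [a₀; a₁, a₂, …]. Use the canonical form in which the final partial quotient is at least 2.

Repeatedly divide and take the remainder:
138151 = 34·3984 + 2695, so a_0 = 34
3984 = 1·2695 + 1289, so a_1 = 1
2695 = 2·1289 + 117, so a_2 = 2
1289 = 11·117 + 2, so a_3 = 11
117 = 58·2 + 1, so a_4 = 58
2 = 2·1 + 0, so a_5 = 2

[34; 1, 2, 11, 58, 2]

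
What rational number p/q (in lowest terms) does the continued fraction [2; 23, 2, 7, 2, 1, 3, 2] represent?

18839/9223

a_0 = 2: 2/1
a_1 = 23: 47/23
a_2 = 2: 96/47
a_3 = 7: 719/352
a_4 = 2: 1534/751
a_5 = 1: 2253/1103
a_6 = 3: 8293/4060
a_7 = 2: 18839/9223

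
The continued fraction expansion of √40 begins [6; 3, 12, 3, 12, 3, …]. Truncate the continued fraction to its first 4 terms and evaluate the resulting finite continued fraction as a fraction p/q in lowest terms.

Use the convergent recurrence hₖ = aₖ·hₖ₋₁ + hₖ₋₂ (and likewise for the denominators kₖ):
a_0 = 6: 6/1
a_1 = 3: 19/3
a_2 = 12: 234/37
a_3 = 3: 721/114

721/114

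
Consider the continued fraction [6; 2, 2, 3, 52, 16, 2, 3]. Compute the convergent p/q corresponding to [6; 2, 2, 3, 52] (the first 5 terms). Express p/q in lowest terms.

5700/889

Starting at the tail and folding back:
Start with 52.
3 + 1/(52/1) = 3 + 1/52 = 157/52
2 + 1/(157/52) = 2 + 52/157 = 366/157
2 + 1/(366/157) = 2 + 157/366 = 889/366
6 + 1/(889/366) = 6 + 366/889 = 5700/889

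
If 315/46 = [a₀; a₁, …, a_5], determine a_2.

⌊315/46⌋ = 6, remainder 39
⌊46/39⌋ = 1, remainder 7
⌊39/7⌋ = 5, remainder 4

5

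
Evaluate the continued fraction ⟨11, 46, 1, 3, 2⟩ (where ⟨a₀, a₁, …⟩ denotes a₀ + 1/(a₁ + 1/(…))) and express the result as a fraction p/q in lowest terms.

a_0 = 11: 11/1
a_1 = 46: 507/46
a_2 = 1: 518/47
a_3 = 3: 2061/187
a_4 = 2: 4640/421

4640/421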